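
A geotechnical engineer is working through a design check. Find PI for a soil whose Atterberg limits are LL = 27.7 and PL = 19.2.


Result: 8.5

Derivation:
Using PI = LL - PL
PI = 27.7 - 19.2
PI = 8.5


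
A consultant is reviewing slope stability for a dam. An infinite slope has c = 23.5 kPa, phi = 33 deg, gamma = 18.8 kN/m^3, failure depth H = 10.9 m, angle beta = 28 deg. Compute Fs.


Using Fs = c / (gamma*H*sin(beta)*cos(beta)) + tan(phi)/tan(beta)
Cohesion contribution = 23.5 / (18.8*10.9*sin(28)*cos(28))
Cohesion contribution = 0.276655
Friction contribution = tan(33)/tan(28) = 1.22136
Fs = 0.276655 + 1.22136
Fs = 1.498


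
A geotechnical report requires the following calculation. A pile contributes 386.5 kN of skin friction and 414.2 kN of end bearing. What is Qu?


Result: 800.7 kN

Derivation:
Using Qu = Qf + Qb
Qu = 386.5 + 414.2
Qu = 800.7 kN


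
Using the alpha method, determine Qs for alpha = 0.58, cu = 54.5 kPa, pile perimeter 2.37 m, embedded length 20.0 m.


Using Qs = alpha * cu * perimeter * L
Qs = 0.58 * 54.5 * 2.37 * 20.0
Qs = 1498.31 kN


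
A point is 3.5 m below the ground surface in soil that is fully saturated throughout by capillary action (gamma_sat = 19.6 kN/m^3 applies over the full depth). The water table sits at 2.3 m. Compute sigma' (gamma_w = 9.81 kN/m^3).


Total stress = gamma_sat * depth
sigma = 19.6 * 3.5 = 68.6 kPa
Pore water pressure u = gamma_w * (depth - d_wt)
u = 9.81 * (3.5 - 2.3) = 11.772 kPa
Effective stress = sigma - u
sigma' = 68.6 - 11.772 = 56.83 kPa


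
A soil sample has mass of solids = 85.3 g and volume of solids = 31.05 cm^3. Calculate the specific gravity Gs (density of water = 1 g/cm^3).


Using Gs = m_s / (V_s * rho_w)
Since rho_w = 1 g/cm^3:
Gs = 85.3 / 31.05
Gs = 2.747


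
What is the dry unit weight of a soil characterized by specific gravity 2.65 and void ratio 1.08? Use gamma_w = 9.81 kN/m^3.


Using gamma_d = Gs * gamma_w / (1 + e)
gamma_d = 2.65 * 9.81 / (1 + 1.08)
gamma_d = 2.65 * 9.81 / 2.08
gamma_d = 12.498 kN/m^3


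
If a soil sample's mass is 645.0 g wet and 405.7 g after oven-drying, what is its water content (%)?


Using w = (m_wet - m_dry) / m_dry * 100
m_wet - m_dry = 645.0 - 405.7 = 239.3 g
w = 239.3 / 405.7 * 100
w = 58.98 %


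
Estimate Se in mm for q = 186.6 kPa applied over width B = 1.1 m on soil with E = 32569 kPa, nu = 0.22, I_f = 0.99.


Using Se = q * B * (1 - nu^2) * I_f / E
1 - nu^2 = 1 - 0.22^2 = 0.9516
Se = 186.6 * 1.1 * 0.9516 * 0.99 / 32569
Se = 0.005937 m
Convert to mm: Se = 0.005937 * 1000 = 5.937 mm


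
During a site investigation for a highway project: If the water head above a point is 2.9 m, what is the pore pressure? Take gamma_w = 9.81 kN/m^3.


Result: 28.45 kPa

Derivation:
Using u = gamma_w * h_w
u = 9.81 * 2.9
u = 28.45 kPa


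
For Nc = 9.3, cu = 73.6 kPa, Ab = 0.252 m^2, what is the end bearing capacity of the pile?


Result: 172.49 kN

Derivation:
Using Qb = Nc * cu * Ab
Qb = 9.3 * 73.6 * 0.252
Qb = 172.49 kN


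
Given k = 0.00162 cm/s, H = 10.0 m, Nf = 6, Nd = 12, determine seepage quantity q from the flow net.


Result: 8.1e-05 m^3/s per m

Derivation:
Convert k to m/s for unit consistency with H:
k = 0.00162 cm/s = 0.00162 / 100 m/s = 1.62e-05 m/s
Using q = k * H * Nf / Nd
Nf / Nd = 6 / 12 = 0.5
q = 1.62e-05 * 10.0 * 0.5
q = 8.1e-05 m^3/s per m


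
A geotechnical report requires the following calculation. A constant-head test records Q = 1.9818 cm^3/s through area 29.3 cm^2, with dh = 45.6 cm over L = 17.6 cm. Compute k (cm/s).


Compute hydraulic gradient:
i = dh / L = 45.6 / 17.6 = 2.59091
Then apply Darcy's law:
k = Q / (A * i)
k = 1.9818 / (29.3 * 2.59091)
k = 1.9818 / 75.9136
k = 0.026106 cm/s


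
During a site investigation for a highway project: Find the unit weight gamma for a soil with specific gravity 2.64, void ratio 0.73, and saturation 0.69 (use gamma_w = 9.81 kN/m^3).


Result: 17.826 kN/m^3

Derivation:
Using gamma = gamma_w * (Gs + S*e) / (1 + e)
Numerator: Gs + S*e = 2.64 + 0.69*0.73 = 3.1437
Denominator: 1 + e = 1 + 0.73 = 1.73
gamma = 9.81 * 3.1437 / 1.73
gamma = 17.826 kN/m^3


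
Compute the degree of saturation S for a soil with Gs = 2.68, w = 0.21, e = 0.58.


Result: 0.9703

Derivation:
Using S = Gs * w / e
S = 2.68 * 0.21 / 0.58
S = 0.9703


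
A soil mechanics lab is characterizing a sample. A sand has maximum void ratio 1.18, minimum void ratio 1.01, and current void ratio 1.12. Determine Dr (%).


Result: 35.29 %

Derivation:
Using Dr = (e_max - e) / (e_max - e_min) * 100
e_max - e = 1.18 - 1.12 = 0.06
e_max - e_min = 1.18 - 1.01 = 0.17
Dr = 0.06 / 0.17 * 100
Dr = 35.29 %


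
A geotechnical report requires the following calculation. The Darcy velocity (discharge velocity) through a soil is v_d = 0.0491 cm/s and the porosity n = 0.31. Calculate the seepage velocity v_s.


Result: 0.15839 cm/s

Derivation:
Using v_s = v_d / n
v_s = 0.0491 / 0.31
v_s = 0.15839 cm/s


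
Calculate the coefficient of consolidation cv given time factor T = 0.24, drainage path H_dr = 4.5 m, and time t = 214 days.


Using cv = T * H_dr^2 / t
H_dr^2 = 4.5^2 = 20.25
cv = 0.24 * 20.25 / 214
cv = 0.02271 m^2/day


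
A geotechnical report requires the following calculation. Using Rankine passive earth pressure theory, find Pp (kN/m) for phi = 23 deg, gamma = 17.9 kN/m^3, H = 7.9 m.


Result: 1275.0 kN/m

Derivation:
Compute passive earth pressure coefficient:
Kp = tan^2(45 + phi/2) = tan^2(56.5) = 2.282623
Compute passive force:
Pp = 0.5 * Kp * gamma * H^2
Pp = 0.5 * 2.282623 * 17.9 * 7.9^2
Pp = 1275.0 kN/m


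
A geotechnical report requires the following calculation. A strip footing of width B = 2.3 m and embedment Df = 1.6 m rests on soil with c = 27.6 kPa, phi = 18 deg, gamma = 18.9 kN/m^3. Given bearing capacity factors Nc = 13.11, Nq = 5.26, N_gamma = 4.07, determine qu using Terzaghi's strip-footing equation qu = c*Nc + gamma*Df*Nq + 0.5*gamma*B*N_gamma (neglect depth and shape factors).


Compute qu = c*Nc + gamma*Df*Nq + 0.5*gamma*B*N_gamma
Term 1: 27.6 * 13.11 = 361.836
Term 2: 18.9 * 1.6 * 5.26 = 159.0624
Term 3: 0.5 * 18.9 * 2.3 * 4.07 = 88.46145
qu = 361.836 + 159.0624 + 88.46145
qu = 609.36 kPa


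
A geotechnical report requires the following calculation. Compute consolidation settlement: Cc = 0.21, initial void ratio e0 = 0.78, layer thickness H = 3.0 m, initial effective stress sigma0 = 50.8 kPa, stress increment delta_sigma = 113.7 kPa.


Result: 0.1806 m

Derivation:
Using Sc = Cc * H / (1 + e0) * log10((sigma0 + delta_sigma) / sigma0)
Stress ratio = (50.8 + 113.7) / 50.8 = 3.23819
log10(3.23819) = 0.510302
Cc * H / (1 + e0) = 0.21 * 3.0 / (1 + 0.78) = 0.353933
Sc = 0.353933 * 0.510302
Sc = 0.1806 m


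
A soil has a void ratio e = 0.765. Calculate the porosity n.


Result: 0.4334

Derivation:
Using the relation n = e / (1 + e)
n = 0.765 / (1 + 0.765)
n = 0.765 / 1.765
n = 0.4334


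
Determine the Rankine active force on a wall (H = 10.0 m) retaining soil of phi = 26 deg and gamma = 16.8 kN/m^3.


Compute active earth pressure coefficient:
Ka = tan^2(45 - phi/2) = tan^2(32.0) = 0.390462
Compute active force:
Pa = 0.5 * Ka * gamma * H^2
Pa = 0.5 * 0.390462 * 16.8 * 10.0^2
Pa = 327.99 kN/m


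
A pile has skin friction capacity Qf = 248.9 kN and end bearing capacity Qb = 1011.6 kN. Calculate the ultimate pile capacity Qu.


Using Qu = Qf + Qb
Qu = 248.9 + 1011.6
Qu = 1260.5 kN


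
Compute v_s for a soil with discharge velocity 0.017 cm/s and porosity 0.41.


Using v_s = v_d / n
v_s = 0.017 / 0.41
v_s = 0.04146 cm/s


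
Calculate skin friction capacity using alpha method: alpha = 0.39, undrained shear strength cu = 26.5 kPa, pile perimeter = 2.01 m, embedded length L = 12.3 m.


Using Qs = alpha * cu * perimeter * L
Qs = 0.39 * 26.5 * 2.01 * 12.3
Qs = 255.51 kN


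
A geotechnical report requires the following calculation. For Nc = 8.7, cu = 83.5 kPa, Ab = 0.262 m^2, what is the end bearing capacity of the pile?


Result: 190.33 kN

Derivation:
Using Qb = Nc * cu * Ab
Qb = 8.7 * 83.5 * 0.262
Qb = 190.33 kN


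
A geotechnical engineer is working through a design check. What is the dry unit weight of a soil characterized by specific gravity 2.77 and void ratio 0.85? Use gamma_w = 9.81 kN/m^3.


Result: 14.688 kN/m^3

Derivation:
Using gamma_d = Gs * gamma_w / (1 + e)
gamma_d = 2.77 * 9.81 / (1 + 0.85)
gamma_d = 2.77 * 9.81 / 1.85
gamma_d = 14.688 kN/m^3


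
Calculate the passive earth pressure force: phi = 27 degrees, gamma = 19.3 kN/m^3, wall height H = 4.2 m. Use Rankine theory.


Compute passive earth pressure coefficient:
Kp = tan^2(45 + phi/2) = tan^2(58.5) = 2.66294
Compute passive force:
Pp = 0.5 * Kp * gamma * H^2
Pp = 0.5 * 2.66294 * 19.3 * 4.2^2
Pp = 453.3 kN/m


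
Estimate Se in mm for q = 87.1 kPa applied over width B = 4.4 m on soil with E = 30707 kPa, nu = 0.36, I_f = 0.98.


Result: 10.646 mm

Derivation:
Using Se = q * B * (1 - nu^2) * I_f / E
1 - nu^2 = 1 - 0.36^2 = 0.8704
Se = 87.1 * 4.4 * 0.8704 * 0.98 / 30707
Se = 0.010646 m
Convert to mm: Se = 0.010646 * 1000 = 10.646 mm


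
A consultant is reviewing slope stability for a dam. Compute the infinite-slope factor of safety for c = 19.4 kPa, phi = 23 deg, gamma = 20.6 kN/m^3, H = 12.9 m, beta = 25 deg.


Using Fs = c / (gamma*H*sin(beta)*cos(beta)) + tan(phi)/tan(beta)
Cohesion contribution = 19.4 / (20.6*12.9*sin(25)*cos(25))
Cohesion contribution = 0.190599
Friction contribution = tan(23)/tan(25) = 0.910289
Fs = 0.190599 + 0.910289
Fs = 1.101


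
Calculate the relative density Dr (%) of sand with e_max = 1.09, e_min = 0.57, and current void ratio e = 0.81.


Using Dr = (e_max - e) / (e_max - e_min) * 100
e_max - e = 1.09 - 0.81 = 0.28
e_max - e_min = 1.09 - 0.57 = 0.52
Dr = 0.28 / 0.52 * 100
Dr = 53.85 %


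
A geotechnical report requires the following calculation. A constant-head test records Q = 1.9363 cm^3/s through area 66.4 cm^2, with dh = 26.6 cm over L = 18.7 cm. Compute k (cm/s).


Compute hydraulic gradient:
i = dh / L = 26.6 / 18.7 = 1.42246
Then apply Darcy's law:
k = Q / (A * i)
k = 1.9363 / (66.4 * 1.42246)
k = 1.9363 / 94.4513
k = 0.020501 cm/s


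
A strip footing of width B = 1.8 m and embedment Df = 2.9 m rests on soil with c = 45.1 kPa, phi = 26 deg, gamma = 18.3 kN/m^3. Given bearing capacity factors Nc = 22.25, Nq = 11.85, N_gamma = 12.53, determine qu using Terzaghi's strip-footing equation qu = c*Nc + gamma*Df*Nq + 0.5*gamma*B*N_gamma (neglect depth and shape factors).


Compute qu = c*Nc + gamma*Df*Nq + 0.5*gamma*B*N_gamma
Term 1: 45.1 * 22.25 = 1003.475
Term 2: 18.3 * 2.9 * 11.85 = 628.8795
Term 3: 0.5 * 18.3 * 1.8 * 12.53 = 206.3691
qu = 1003.475 + 628.8795 + 206.3691
qu = 1838.72 kPa


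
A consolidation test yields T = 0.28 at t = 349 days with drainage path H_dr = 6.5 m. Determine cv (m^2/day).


Using cv = T * H_dr^2 / t
H_dr^2 = 6.5^2 = 42.25
cv = 0.28 * 42.25 / 349
cv = 0.0339 m^2/day


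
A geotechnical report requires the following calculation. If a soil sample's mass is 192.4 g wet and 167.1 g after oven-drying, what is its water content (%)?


Using w = (m_wet - m_dry) / m_dry * 100
m_wet - m_dry = 192.4 - 167.1 = 25.3 g
w = 25.3 / 167.1 * 100
w = 15.14 %


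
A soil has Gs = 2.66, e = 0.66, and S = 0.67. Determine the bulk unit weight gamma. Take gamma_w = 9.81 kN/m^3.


Using gamma = gamma_w * (Gs + S*e) / (1 + e)
Numerator: Gs + S*e = 2.66 + 0.67*0.66 = 3.1022
Denominator: 1 + e = 1 + 0.66 = 1.66
gamma = 9.81 * 3.1022 / 1.66
gamma = 18.333 kN/m^3


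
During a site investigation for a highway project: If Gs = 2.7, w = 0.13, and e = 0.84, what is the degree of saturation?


Using S = Gs * w / e
S = 2.7 * 0.13 / 0.84
S = 0.4179


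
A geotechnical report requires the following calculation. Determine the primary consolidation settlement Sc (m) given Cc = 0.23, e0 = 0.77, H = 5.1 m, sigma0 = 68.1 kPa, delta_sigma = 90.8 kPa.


Using Sc = Cc * H / (1 + e0) * log10((sigma0 + delta_sigma) / sigma0)
Stress ratio = (68.1 + 90.8) / 68.1 = 2.33333
log10(2.33333) = 0.367977
Cc * H / (1 + e0) = 0.23 * 5.1 / (1 + 0.77) = 0.662712
Sc = 0.662712 * 0.367977
Sc = 0.2439 m


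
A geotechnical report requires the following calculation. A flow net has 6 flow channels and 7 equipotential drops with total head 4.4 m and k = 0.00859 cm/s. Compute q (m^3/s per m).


Convert k to m/s for unit consistency with H:
k = 0.00859 cm/s = 0.00859 / 100 m/s = 8.59e-05 m/s
Using q = k * H * Nf / Nd
Nf / Nd = 6 / 7 = 0.8571
q = 8.59e-05 * 4.4 * 0.8571
q = 0.000324 m^3/s per m


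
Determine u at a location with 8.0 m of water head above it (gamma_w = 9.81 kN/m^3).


Using u = gamma_w * h_w
u = 9.81 * 8.0
u = 78.48 kPa


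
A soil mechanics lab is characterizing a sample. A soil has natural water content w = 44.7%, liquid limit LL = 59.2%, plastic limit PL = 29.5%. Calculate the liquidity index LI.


First compute the plasticity index:
PI = LL - PL = 59.2 - 29.5 = 29.7
Then compute the liquidity index:
LI = (w - PL) / PI
LI = (44.7 - 29.5) / 29.7
LI = 0.512


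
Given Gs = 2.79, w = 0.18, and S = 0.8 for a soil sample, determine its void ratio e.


Using the relation e = Gs * w / S
e = 2.79 * 0.18 / 0.8
e = 0.6277


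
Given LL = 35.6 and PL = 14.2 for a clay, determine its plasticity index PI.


Using PI = LL - PL
PI = 35.6 - 14.2
PI = 21.4


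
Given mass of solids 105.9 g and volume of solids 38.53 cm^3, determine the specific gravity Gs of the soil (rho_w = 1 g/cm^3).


Using Gs = m_s / (V_s * rho_w)
Since rho_w = 1 g/cm^3:
Gs = 105.9 / 38.53
Gs = 2.749


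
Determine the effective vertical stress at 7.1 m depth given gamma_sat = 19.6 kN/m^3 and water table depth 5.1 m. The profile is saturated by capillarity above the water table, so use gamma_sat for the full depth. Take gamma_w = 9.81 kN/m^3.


Total stress = gamma_sat * depth
sigma = 19.6 * 7.1 = 139.16 kPa
Pore water pressure u = gamma_w * (depth - d_wt)
u = 9.81 * (7.1 - 5.1) = 19.62 kPa
Effective stress = sigma - u
sigma' = 139.16 - 19.62 = 119.54 kPa


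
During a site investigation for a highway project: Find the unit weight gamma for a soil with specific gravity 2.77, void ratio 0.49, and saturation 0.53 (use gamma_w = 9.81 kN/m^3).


Result: 19.947 kN/m^3

Derivation:
Using gamma = gamma_w * (Gs + S*e) / (1 + e)
Numerator: Gs + S*e = 2.77 + 0.53*0.49 = 3.0297
Denominator: 1 + e = 1 + 0.49 = 1.49
gamma = 9.81 * 3.0297 / 1.49
gamma = 19.947 kN/m^3


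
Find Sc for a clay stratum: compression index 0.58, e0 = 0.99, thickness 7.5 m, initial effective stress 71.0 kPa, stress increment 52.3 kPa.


Using Sc = Cc * H / (1 + e0) * log10((sigma0 + delta_sigma) / sigma0)
Stress ratio = (71.0 + 52.3) / 71.0 = 1.73662
log10(1.73662) = 0.239705
Cc * H / (1 + e0) = 0.58 * 7.5 / (1 + 0.99) = 2.18593
Sc = 2.18593 * 0.239705
Sc = 0.524 m


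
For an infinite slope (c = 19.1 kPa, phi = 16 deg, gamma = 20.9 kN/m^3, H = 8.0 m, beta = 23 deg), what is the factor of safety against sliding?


Using Fs = c / (gamma*H*sin(beta)*cos(beta)) + tan(phi)/tan(beta)
Cohesion contribution = 19.1 / (20.9*8.0*sin(23)*cos(23))
Cohesion contribution = 0.317609
Friction contribution = tan(16)/tan(23) = 0.67553
Fs = 0.317609 + 0.67553
Fs = 0.993


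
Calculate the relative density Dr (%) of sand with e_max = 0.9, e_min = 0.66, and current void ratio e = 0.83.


Result: 29.17 %

Derivation:
Using Dr = (e_max - e) / (e_max - e_min) * 100
e_max - e = 0.9 - 0.83 = 0.07
e_max - e_min = 0.9 - 0.66 = 0.24
Dr = 0.07 / 0.24 * 100
Dr = 29.17 %


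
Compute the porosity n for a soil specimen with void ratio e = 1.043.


Using the relation n = e / (1 + e)
n = 1.043 / (1 + 1.043)
n = 1.043 / 2.043
n = 0.5105


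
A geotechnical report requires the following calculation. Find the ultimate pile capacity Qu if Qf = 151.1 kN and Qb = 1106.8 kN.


Using Qu = Qf + Qb
Qu = 151.1 + 1106.8
Qu = 1257.9 kN


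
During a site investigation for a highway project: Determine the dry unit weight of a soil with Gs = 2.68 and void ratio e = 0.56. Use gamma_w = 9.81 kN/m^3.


Result: 16.853 kN/m^3

Derivation:
Using gamma_d = Gs * gamma_w / (1 + e)
gamma_d = 2.68 * 9.81 / (1 + 0.56)
gamma_d = 2.68 * 9.81 / 1.56
gamma_d = 16.853 kN/m^3


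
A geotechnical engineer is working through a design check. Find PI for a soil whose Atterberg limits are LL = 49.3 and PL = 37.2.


Using PI = LL - PL
PI = 49.3 - 37.2
PI = 12.1


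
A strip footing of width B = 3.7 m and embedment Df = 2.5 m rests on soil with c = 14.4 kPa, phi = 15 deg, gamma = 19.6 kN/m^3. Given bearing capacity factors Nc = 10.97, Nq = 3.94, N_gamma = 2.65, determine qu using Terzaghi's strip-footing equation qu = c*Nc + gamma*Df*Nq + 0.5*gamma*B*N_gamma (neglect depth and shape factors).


Compute qu = c*Nc + gamma*Df*Nq + 0.5*gamma*B*N_gamma
Term 1: 14.4 * 10.97 = 157.968
Term 2: 19.6 * 2.5 * 3.94 = 193.06
Term 3: 0.5 * 19.6 * 3.7 * 2.65 = 96.089
qu = 157.968 + 193.06 + 96.089
qu = 447.12 kPa


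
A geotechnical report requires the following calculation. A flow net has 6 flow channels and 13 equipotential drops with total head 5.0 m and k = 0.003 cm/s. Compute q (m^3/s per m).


Convert k to m/s for unit consistency with H:
k = 0.003 cm/s = 0.003 / 100 m/s = 3e-05 m/s
Using q = k * H * Nf / Nd
Nf / Nd = 6 / 13 = 0.4615
q = 3e-05 * 5.0 * 0.4615
q = 6.923e-05 m^3/s per m


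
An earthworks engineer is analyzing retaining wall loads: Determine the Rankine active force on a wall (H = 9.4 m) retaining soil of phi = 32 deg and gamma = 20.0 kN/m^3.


Result: 271.49 kN/m

Derivation:
Compute active earth pressure coefficient:
Ka = tan^2(45 - phi/2) = tan^2(29.0) = 0.307259
Compute active force:
Pa = 0.5 * Ka * gamma * H^2
Pa = 0.5 * 0.307259 * 20.0 * 9.4^2
Pa = 271.49 kN/m


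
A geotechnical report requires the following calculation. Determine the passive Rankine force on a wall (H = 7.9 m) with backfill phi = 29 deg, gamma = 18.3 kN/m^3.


Compute passive earth pressure coefficient:
Kp = tan^2(45 + phi/2) = tan^2(59.5) = 2.88206
Compute passive force:
Pp = 0.5 * Kp * gamma * H^2
Pp = 0.5 * 2.88206 * 18.3 * 7.9^2
Pp = 1645.8 kN/m


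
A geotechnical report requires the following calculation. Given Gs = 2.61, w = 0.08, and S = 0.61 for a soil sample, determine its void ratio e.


Result: 0.3423

Derivation:
Using the relation e = Gs * w / S
e = 2.61 * 0.08 / 0.61
e = 0.3423


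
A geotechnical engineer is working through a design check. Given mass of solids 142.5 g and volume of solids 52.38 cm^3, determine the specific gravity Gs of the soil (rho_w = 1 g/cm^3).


Using Gs = m_s / (V_s * rho_w)
Since rho_w = 1 g/cm^3:
Gs = 142.5 / 52.38
Gs = 2.721


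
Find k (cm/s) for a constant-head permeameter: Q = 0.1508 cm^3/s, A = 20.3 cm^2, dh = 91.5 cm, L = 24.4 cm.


Result: 0.001981 cm/s

Derivation:
Compute hydraulic gradient:
i = dh / L = 91.5 / 24.4 = 3.75
Then apply Darcy's law:
k = Q / (A * i)
k = 0.1508 / (20.3 * 3.75)
k = 0.1508 / 76.125
k = 0.001981 cm/s


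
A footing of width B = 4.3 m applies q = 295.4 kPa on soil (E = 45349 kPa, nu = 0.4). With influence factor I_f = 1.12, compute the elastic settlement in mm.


Result: 26.352 mm

Derivation:
Using Se = q * B * (1 - nu^2) * I_f / E
1 - nu^2 = 1 - 0.4^2 = 0.84
Se = 295.4 * 4.3 * 0.84 * 1.12 / 45349
Se = 0.026352 m
Convert to mm: Se = 0.026352 * 1000 = 26.352 mm


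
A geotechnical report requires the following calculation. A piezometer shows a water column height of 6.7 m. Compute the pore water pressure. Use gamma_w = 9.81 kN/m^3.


Using u = gamma_w * h_w
u = 9.81 * 6.7
u = 65.73 kPa


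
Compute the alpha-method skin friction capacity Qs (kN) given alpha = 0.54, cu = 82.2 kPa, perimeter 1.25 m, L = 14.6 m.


Using Qs = alpha * cu * perimeter * L
Qs = 0.54 * 82.2 * 1.25 * 14.6
Qs = 810.08 kN


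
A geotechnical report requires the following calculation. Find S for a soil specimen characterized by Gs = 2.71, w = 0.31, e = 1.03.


Result: 0.8156

Derivation:
Using S = Gs * w / e
S = 2.71 * 0.31 / 1.03
S = 0.8156


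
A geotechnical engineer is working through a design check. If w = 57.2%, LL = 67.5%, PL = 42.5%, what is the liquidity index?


First compute the plasticity index:
PI = LL - PL = 67.5 - 42.5 = 25.0
Then compute the liquidity index:
LI = (w - PL) / PI
LI = (57.2 - 42.5) / 25.0
LI = 0.588


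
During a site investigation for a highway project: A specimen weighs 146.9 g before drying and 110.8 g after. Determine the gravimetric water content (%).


Using w = (m_wet - m_dry) / m_dry * 100
m_wet - m_dry = 146.9 - 110.8 = 36.1 g
w = 36.1 / 110.8 * 100
w = 32.58 %


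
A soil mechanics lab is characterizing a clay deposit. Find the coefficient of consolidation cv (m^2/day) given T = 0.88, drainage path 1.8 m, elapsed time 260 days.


Using cv = T * H_dr^2 / t
H_dr^2 = 1.8^2 = 3.24
cv = 0.88 * 3.24 / 260
cv = 0.01097 m^2/day


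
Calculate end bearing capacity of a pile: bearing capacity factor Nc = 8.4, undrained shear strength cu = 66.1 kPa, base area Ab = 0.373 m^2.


Using Qb = Nc * cu * Ab
Qb = 8.4 * 66.1 * 0.373
Qb = 207.1 kN


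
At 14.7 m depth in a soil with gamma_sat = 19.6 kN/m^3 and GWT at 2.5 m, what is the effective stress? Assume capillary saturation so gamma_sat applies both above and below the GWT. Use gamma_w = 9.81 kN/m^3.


Total stress = gamma_sat * depth
sigma = 19.6 * 14.7 = 288.12 kPa
Pore water pressure u = gamma_w * (depth - d_wt)
u = 9.81 * (14.7 - 2.5) = 119.682 kPa
Effective stress = sigma - u
sigma' = 288.12 - 119.682 = 168.44 kPa


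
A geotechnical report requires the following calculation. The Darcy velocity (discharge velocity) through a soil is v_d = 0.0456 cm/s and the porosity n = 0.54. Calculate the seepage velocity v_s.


Using v_s = v_d / n
v_s = 0.0456 / 0.54
v_s = 0.08444 cm/s


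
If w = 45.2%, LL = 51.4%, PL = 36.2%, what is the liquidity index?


Result: 0.592

Derivation:
First compute the plasticity index:
PI = LL - PL = 51.4 - 36.2 = 15.2
Then compute the liquidity index:
LI = (w - PL) / PI
LI = (45.2 - 36.2) / 15.2
LI = 0.592


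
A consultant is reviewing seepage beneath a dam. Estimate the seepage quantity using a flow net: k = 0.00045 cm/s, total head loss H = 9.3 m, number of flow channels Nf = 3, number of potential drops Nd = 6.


Convert k to m/s for unit consistency with H:
k = 0.00045 cm/s = 0.00045 / 100 m/s = 4.5e-06 m/s
Using q = k * H * Nf / Nd
Nf / Nd = 3 / 6 = 0.5
q = 4.5e-06 * 9.3 * 0.5
q = 2.093e-05 m^3/s per m


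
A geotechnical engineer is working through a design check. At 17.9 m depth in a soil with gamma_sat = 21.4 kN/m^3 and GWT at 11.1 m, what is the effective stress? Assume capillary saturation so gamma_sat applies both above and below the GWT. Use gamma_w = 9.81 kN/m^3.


Total stress = gamma_sat * depth
sigma = 21.4 * 17.9 = 383.06 kPa
Pore water pressure u = gamma_w * (depth - d_wt)
u = 9.81 * (17.9 - 11.1) = 66.708 kPa
Effective stress = sigma - u
sigma' = 383.06 - 66.708 = 316.35 kPa


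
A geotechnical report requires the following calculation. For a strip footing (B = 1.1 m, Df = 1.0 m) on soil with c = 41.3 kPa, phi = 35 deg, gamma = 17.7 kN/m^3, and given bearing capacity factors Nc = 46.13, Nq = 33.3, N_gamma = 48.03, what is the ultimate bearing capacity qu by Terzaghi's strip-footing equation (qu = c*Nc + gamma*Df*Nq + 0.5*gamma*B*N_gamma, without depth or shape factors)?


Compute qu = c*Nc + gamma*Df*Nq + 0.5*gamma*B*N_gamma
Term 1: 41.3 * 46.13 = 1905.169
Term 2: 17.7 * 1.0 * 33.3 = 589.41
Term 3: 0.5 * 17.7 * 1.1 * 48.03 = 467.57205
qu = 1905.169 + 589.41 + 467.57205
qu = 2962.15 kPa


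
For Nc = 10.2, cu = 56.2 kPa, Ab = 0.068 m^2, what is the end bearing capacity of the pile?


Result: 38.98 kN

Derivation:
Using Qb = Nc * cu * Ab
Qb = 10.2 * 56.2 * 0.068
Qb = 38.98 kN


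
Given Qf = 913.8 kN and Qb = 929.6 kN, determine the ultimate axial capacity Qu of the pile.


Result: 1843.4 kN

Derivation:
Using Qu = Qf + Qb
Qu = 913.8 + 929.6
Qu = 1843.4 kN


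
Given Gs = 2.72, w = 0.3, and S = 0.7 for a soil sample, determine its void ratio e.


Using the relation e = Gs * w / S
e = 2.72 * 0.3 / 0.7
e = 1.1657


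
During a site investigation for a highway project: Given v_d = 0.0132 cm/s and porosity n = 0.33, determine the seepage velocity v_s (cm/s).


Result: 0.04 cm/s

Derivation:
Using v_s = v_d / n
v_s = 0.0132 / 0.33
v_s = 0.04 cm/s


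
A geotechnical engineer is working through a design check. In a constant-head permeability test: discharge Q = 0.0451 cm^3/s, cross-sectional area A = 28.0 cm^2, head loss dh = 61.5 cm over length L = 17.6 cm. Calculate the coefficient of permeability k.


Compute hydraulic gradient:
i = dh / L = 61.5 / 17.6 = 3.49432
Then apply Darcy's law:
k = Q / (A * i)
k = 0.0451 / (28.0 * 3.49432)
k = 0.0451 / 97.8409
k = 0.000461 cm/s


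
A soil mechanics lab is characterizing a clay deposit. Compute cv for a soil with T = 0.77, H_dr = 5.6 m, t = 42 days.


Using cv = T * H_dr^2 / t
H_dr^2 = 5.6^2 = 31.36
cv = 0.77 * 31.36 / 42
cv = 0.57493 m^2/day


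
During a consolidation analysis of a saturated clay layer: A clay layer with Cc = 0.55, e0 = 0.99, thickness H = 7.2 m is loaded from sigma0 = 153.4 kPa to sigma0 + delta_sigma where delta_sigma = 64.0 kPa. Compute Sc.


Result: 0.3013 m

Derivation:
Using Sc = Cc * H / (1 + e0) * log10((sigma0 + delta_sigma) / sigma0)
Stress ratio = (153.4 + 64.0) / 153.4 = 1.41721
log10(1.41721) = 0.151434
Cc * H / (1 + e0) = 0.55 * 7.2 / (1 + 0.99) = 1.98995
Sc = 1.98995 * 0.151434
Sc = 0.3013 m


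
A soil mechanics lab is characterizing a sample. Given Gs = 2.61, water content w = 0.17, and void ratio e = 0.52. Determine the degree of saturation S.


Result: 0.8533

Derivation:
Using S = Gs * w / e
S = 2.61 * 0.17 / 0.52
S = 0.8533


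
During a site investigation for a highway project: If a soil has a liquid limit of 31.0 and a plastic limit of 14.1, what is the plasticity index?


Using PI = LL - PL
PI = 31.0 - 14.1
PI = 16.9


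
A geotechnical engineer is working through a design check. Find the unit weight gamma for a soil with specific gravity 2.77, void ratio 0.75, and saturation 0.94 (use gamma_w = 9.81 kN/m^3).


Using gamma = gamma_w * (Gs + S*e) / (1 + e)
Numerator: Gs + S*e = 2.77 + 0.94*0.75 = 3.475
Denominator: 1 + e = 1 + 0.75 = 1.75
gamma = 9.81 * 3.475 / 1.75
gamma = 19.48 kN/m^3


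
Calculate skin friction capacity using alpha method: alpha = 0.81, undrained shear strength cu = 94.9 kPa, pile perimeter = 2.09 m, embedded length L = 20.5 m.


Result: 3293.45 kN

Derivation:
Using Qs = alpha * cu * perimeter * L
Qs = 0.81 * 94.9 * 2.09 * 20.5
Qs = 3293.45 kN


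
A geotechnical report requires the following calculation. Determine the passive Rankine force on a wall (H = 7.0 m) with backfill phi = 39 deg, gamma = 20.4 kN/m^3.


Compute passive earth pressure coefficient:
Kp = tan^2(45 + phi/2) = tan^2(64.5) = 4.395495
Compute passive force:
Pp = 0.5 * Kp * gamma * H^2
Pp = 0.5 * 4.395495 * 20.4 * 7.0^2
Pp = 2196.87 kN/m


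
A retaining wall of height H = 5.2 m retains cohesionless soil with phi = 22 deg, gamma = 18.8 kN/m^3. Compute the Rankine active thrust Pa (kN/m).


Result: 115.64 kN/m

Derivation:
Compute active earth pressure coefficient:
Ka = tan^2(45 - phi/2) = tan^2(34.0) = 0.454962
Compute active force:
Pa = 0.5 * Ka * gamma * H^2
Pa = 0.5 * 0.454962 * 18.8 * 5.2^2
Pa = 115.64 kN/m


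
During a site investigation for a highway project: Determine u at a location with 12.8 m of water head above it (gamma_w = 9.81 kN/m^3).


Using u = gamma_w * h_w
u = 9.81 * 12.8
u = 125.57 kPa


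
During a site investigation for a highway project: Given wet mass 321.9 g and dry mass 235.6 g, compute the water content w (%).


Using w = (m_wet - m_dry) / m_dry * 100
m_wet - m_dry = 321.9 - 235.6 = 86.3 g
w = 86.3 / 235.6 * 100
w = 36.63 %


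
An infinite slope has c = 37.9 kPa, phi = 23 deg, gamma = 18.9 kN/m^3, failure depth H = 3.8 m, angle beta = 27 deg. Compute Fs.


Using Fs = c / (gamma*H*sin(beta)*cos(beta)) + tan(phi)/tan(beta)
Cohesion contribution = 37.9 / (18.9*3.8*sin(27)*cos(27))
Cohesion contribution = 1.30457
Friction contribution = tan(23)/tan(27) = 0.833079
Fs = 1.30457 + 0.833079
Fs = 2.138


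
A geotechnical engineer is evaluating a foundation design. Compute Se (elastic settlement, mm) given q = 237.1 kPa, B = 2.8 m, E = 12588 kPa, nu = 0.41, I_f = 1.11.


Result: 48.7 mm

Derivation:
Using Se = q * B * (1 - nu^2) * I_f / E
1 - nu^2 = 1 - 0.41^2 = 0.8319
Se = 237.1 * 2.8 * 0.8319 * 1.11 / 12588
Se = 0.048700 m
Convert to mm: Se = 0.048700 * 1000 = 48.7 mm


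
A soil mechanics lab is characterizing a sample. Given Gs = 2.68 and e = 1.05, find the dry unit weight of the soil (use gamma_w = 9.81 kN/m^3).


Result: 12.825 kN/m^3

Derivation:
Using gamma_d = Gs * gamma_w / (1 + e)
gamma_d = 2.68 * 9.81 / (1 + 1.05)
gamma_d = 2.68 * 9.81 / 2.05
gamma_d = 12.825 kN/m^3


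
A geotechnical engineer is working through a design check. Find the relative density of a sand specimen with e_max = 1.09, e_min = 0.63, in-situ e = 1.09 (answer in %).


Using Dr = (e_max - e) / (e_max - e_min) * 100
e_max - e = 1.09 - 1.09 = 0.0
e_max - e_min = 1.09 - 0.63 = 0.46
Dr = 0.0 / 0.46 * 100
Dr = 0.0 %


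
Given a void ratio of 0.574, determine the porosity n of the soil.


Using the relation n = e / (1 + e)
n = 0.574 / (1 + 0.574)
n = 0.574 / 1.574
n = 0.3647


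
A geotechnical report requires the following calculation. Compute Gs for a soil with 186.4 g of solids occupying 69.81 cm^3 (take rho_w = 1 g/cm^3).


Result: 2.67

Derivation:
Using Gs = m_s / (V_s * rho_w)
Since rho_w = 1 g/cm^3:
Gs = 186.4 / 69.81
Gs = 2.67


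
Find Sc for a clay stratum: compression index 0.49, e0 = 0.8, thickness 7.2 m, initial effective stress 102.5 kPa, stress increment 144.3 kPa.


Using Sc = Cc * H / (1 + e0) * log10((sigma0 + delta_sigma) / sigma0)
Stress ratio = (102.5 + 144.3) / 102.5 = 2.4078
log10(2.4078) = 0.381621
Cc * H / (1 + e0) = 0.49 * 7.2 / (1 + 0.8) = 1.96
Sc = 1.96 * 0.381621
Sc = 0.748 m


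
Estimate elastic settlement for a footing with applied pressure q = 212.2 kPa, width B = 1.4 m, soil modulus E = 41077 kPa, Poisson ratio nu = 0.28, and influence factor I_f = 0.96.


Using Se = q * B * (1 - nu^2) * I_f / E
1 - nu^2 = 1 - 0.28^2 = 0.9216
Se = 212.2 * 1.4 * 0.9216 * 0.96 / 41077
Se = 0.006399 m
Convert to mm: Se = 0.006399 * 1000 = 6.399 mm


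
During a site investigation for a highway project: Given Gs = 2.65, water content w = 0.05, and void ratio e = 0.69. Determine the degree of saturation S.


Result: 0.192

Derivation:
Using S = Gs * w / e
S = 2.65 * 0.05 / 0.69
S = 0.192


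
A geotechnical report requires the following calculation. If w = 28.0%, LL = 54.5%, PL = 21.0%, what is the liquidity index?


First compute the plasticity index:
PI = LL - PL = 54.5 - 21.0 = 33.5
Then compute the liquidity index:
LI = (w - PL) / PI
LI = (28.0 - 21.0) / 33.5
LI = 0.209


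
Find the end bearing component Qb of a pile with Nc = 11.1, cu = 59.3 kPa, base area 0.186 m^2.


Using Qb = Nc * cu * Ab
Qb = 11.1 * 59.3 * 0.186
Qb = 122.43 kN


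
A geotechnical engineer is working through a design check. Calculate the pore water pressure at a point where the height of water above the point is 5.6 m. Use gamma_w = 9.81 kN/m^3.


Result: 54.94 kPa

Derivation:
Using u = gamma_w * h_w
u = 9.81 * 5.6
u = 54.94 kPa


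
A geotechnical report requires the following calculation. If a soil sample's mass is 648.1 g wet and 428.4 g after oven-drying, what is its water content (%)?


Using w = (m_wet - m_dry) / m_dry * 100
m_wet - m_dry = 648.1 - 428.4 = 219.7 g
w = 219.7 / 428.4 * 100
w = 51.28 %


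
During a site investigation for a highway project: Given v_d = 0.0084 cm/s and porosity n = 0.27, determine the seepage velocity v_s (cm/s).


Result: 0.03111 cm/s

Derivation:
Using v_s = v_d / n
v_s = 0.0084 / 0.27
v_s = 0.03111 cm/s


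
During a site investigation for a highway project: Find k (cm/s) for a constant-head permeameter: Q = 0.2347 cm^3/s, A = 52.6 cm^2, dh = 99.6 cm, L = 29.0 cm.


Compute hydraulic gradient:
i = dh / L = 99.6 / 29.0 = 3.43448
Then apply Darcy's law:
k = Q / (A * i)
k = 0.2347 / (52.6 * 3.43448)
k = 0.2347 / 180.654
k = 0.001299 cm/s


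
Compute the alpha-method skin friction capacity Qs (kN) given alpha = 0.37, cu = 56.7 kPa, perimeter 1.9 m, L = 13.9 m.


Using Qs = alpha * cu * perimeter * L
Qs = 0.37 * 56.7 * 1.9 * 13.9
Qs = 554.06 kN


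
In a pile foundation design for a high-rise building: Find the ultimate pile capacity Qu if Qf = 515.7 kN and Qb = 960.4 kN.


Result: 1476.1 kN

Derivation:
Using Qu = Qf + Qb
Qu = 515.7 + 960.4
Qu = 1476.1 kN


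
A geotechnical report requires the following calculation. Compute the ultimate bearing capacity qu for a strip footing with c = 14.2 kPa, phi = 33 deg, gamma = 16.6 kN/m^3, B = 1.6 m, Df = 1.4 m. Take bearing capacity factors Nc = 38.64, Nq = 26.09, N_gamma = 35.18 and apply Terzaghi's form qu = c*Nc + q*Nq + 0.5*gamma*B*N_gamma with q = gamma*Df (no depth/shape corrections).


Compute qu = c*Nc + gamma*Df*Nq + 0.5*gamma*B*N_gamma
Term 1: 14.2 * 38.64 = 548.688
Term 2: 16.6 * 1.4 * 26.09 = 606.3316
Term 3: 0.5 * 16.6 * 1.6 * 35.18 = 467.1904
qu = 548.688 + 606.3316 + 467.1904
qu = 1622.21 kPa


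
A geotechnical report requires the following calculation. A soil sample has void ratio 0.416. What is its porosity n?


Using the relation n = e / (1 + e)
n = 0.416 / (1 + 0.416)
n = 0.416 / 1.416
n = 0.2938


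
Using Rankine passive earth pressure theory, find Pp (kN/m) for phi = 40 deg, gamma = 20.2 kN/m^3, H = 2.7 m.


Compute passive earth pressure coefficient:
Kp = tan^2(45 + phi/2) = tan^2(65.0) = 4.59891
Compute passive force:
Pp = 0.5 * Kp * gamma * H^2
Pp = 0.5 * 4.59891 * 20.2 * 2.7^2
Pp = 338.61 kN/m


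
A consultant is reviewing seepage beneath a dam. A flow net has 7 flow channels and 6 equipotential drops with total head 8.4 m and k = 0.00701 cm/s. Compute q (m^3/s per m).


Result: 0.000687 m^3/s per m

Derivation:
Convert k to m/s for unit consistency with H:
k = 0.00701 cm/s = 0.00701 / 100 m/s = 7.01e-05 m/s
Using q = k * H * Nf / Nd
Nf / Nd = 7 / 6 = 1.1667
q = 7.01e-05 * 8.4 * 1.1667
q = 0.000687 m^3/s per m


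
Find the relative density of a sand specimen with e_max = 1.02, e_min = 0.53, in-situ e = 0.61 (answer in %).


Result: 83.67 %

Derivation:
Using Dr = (e_max - e) / (e_max - e_min) * 100
e_max - e = 1.02 - 0.61 = 0.41
e_max - e_min = 1.02 - 0.53 = 0.49
Dr = 0.41 / 0.49 * 100
Dr = 83.67 %


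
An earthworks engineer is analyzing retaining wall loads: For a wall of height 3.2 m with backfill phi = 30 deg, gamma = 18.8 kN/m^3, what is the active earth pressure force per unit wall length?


Result: 32.09 kN/m

Derivation:
Compute active earth pressure coefficient:
Ka = tan^2(45 - phi/2) = tan^2(30.0) = 0.333333
Compute active force:
Pa = 0.5 * Ka * gamma * H^2
Pa = 0.5 * 0.333333 * 18.8 * 3.2^2
Pa = 32.09 kN/m


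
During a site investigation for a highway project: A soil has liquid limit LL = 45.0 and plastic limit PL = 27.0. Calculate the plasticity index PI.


Using PI = LL - PL
PI = 45.0 - 27.0
PI = 18.0


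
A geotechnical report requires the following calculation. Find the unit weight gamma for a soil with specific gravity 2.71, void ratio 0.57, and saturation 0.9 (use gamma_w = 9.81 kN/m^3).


Result: 20.139 kN/m^3

Derivation:
Using gamma = gamma_w * (Gs + S*e) / (1 + e)
Numerator: Gs + S*e = 2.71 + 0.9*0.57 = 3.223
Denominator: 1 + e = 1 + 0.57 = 1.57
gamma = 9.81 * 3.223 / 1.57
gamma = 20.139 kN/m^3


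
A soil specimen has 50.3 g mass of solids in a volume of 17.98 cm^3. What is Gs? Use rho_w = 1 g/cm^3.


Using Gs = m_s / (V_s * rho_w)
Since rho_w = 1 g/cm^3:
Gs = 50.3 / 17.98
Gs = 2.798


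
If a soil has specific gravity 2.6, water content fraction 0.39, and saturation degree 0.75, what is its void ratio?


Result: 1.352

Derivation:
Using the relation e = Gs * w / S
e = 2.6 * 0.39 / 0.75
e = 1.352


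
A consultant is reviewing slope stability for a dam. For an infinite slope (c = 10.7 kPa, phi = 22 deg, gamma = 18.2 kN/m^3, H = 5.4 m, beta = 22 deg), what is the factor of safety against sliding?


Using Fs = c / (gamma*H*sin(beta)*cos(beta)) + tan(phi)/tan(beta)
Cohesion contribution = 10.7 / (18.2*5.4*sin(22)*cos(22))
Cohesion contribution = 0.313457
Friction contribution = tan(22)/tan(22) = 1
Fs = 0.313457 + 1
Fs = 1.313


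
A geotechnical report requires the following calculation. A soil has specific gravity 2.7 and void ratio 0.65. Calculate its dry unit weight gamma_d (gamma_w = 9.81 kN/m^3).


Using gamma_d = Gs * gamma_w / (1 + e)
gamma_d = 2.7 * 9.81 / (1 + 0.65)
gamma_d = 2.7 * 9.81 / 1.65
gamma_d = 16.053 kN/m^3


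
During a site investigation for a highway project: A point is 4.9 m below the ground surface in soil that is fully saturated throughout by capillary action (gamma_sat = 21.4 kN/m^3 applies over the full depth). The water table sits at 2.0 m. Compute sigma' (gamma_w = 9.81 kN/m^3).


Result: 76.41 kPa

Derivation:
Total stress = gamma_sat * depth
sigma = 21.4 * 4.9 = 104.86 kPa
Pore water pressure u = gamma_w * (depth - d_wt)
u = 9.81 * (4.9 - 2.0) = 28.449 kPa
Effective stress = sigma - u
sigma' = 104.86 - 28.449 = 76.41 kPa


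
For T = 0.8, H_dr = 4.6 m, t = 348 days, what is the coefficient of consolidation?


Result: 0.04864 m^2/day

Derivation:
Using cv = T * H_dr^2 / t
H_dr^2 = 4.6^2 = 21.16
cv = 0.8 * 21.16 / 348
cv = 0.04864 m^2/day


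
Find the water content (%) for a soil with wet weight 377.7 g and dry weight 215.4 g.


Result: 75.35 %

Derivation:
Using w = (m_wet - m_dry) / m_dry * 100
m_wet - m_dry = 377.7 - 215.4 = 162.3 g
w = 162.3 / 215.4 * 100
w = 75.35 %


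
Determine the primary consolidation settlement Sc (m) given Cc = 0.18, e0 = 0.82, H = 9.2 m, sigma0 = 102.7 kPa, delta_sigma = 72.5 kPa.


Using Sc = Cc * H / (1 + e0) * log10((sigma0 + delta_sigma) / sigma0)
Stress ratio = (102.7 + 72.5) / 102.7 = 1.70594
log10(1.70594) = 0.231964
Cc * H / (1 + e0) = 0.18 * 9.2 / (1 + 0.82) = 0.90989
Sc = 0.90989 * 0.231964
Sc = 0.2111 m


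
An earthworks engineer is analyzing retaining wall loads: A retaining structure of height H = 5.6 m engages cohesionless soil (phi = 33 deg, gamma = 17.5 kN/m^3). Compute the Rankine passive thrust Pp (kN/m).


Result: 930.8 kN/m

Derivation:
Compute passive earth pressure coefficient:
Kp = tan^2(45 + phi/2) = tan^2(61.5) = 3.39212
Compute passive force:
Pp = 0.5 * Kp * gamma * H^2
Pp = 0.5 * 3.39212 * 17.5 * 5.6^2
Pp = 930.8 kN/m


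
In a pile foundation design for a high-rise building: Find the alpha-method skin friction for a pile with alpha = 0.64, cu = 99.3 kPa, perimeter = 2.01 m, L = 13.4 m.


Result: 1711.71 kN

Derivation:
Using Qs = alpha * cu * perimeter * L
Qs = 0.64 * 99.3 * 2.01 * 13.4
Qs = 1711.71 kN


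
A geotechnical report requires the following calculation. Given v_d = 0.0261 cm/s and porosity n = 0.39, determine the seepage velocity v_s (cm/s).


Using v_s = v_d / n
v_s = 0.0261 / 0.39
v_s = 0.06692 cm/s


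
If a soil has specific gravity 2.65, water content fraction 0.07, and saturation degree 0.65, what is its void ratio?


Result: 0.2854

Derivation:
Using the relation e = Gs * w / S
e = 2.65 * 0.07 / 0.65
e = 0.2854


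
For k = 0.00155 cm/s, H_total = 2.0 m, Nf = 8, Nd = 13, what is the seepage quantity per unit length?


Convert k to m/s for unit consistency with H:
k = 0.00155 cm/s = 0.00155 / 100 m/s = 1.55e-05 m/s
Using q = k * H * Nf / Nd
Nf / Nd = 8 / 13 = 0.6154
q = 1.55e-05 * 2.0 * 0.6154
q = 1.908e-05 m^3/s per m


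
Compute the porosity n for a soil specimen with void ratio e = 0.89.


Using the relation n = e / (1 + e)
n = 0.89 / (1 + 0.89)
n = 0.89 / 1.89
n = 0.4709
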